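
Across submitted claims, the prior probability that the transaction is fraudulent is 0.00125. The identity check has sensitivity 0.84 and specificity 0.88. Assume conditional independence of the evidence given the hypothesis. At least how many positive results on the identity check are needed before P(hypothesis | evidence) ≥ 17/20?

5

Prior odds: 0.00125 ÷ 0.99875 = 1/799.
False-positive rate = 1 − 0.88 = 0.12; likelihood ratio of a positive = 0.84/0.12 = 7.
Target posterior odds = 0.85/0.15 = 17/3.
Need (1/799) × 7ⁿ ≥ 17/3, i.e. 7ⁿ ≥ 13583/3.
7⁴ = 2401 falls short of 13583/3 but 7⁵ = 16807 reaches it, so n = 5.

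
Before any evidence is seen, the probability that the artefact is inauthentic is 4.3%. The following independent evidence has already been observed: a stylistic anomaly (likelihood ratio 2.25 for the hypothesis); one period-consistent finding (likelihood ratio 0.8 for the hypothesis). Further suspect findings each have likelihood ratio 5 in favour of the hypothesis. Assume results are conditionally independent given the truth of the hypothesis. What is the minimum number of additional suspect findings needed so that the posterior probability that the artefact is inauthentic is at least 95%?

Prior odds = 0.043/0.957 = 43/957.
Combined Bayes factor of the evidence already in hand = 2.25 × 0.8 = 1.8.
Odds after that evidence = (43/957) × 1.8 = 129/1595.
Target odds = 0.95/0.05 = 19.
Need 5ⁿ ≥ 19 ÷ (129/1595) = 30305/129.
5³ = 125 falls short of 30305/129 but 5⁴ = 625 reaches it, so n = 4.

4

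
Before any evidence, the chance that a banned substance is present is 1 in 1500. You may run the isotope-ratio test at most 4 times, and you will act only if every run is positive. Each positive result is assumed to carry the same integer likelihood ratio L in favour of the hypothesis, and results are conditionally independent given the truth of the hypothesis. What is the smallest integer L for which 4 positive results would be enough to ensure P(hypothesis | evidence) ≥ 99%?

20

Prior odds = (1/1500)/(1499/1500) = 1/1499.
Target odds = 0.99/0.01 = 99.
Need L⁴ ≥ 99 ÷ (1/1499) = 148401.
19⁴ = 130321 < 148401 ≤ 160000 = 20⁴, so L = 20.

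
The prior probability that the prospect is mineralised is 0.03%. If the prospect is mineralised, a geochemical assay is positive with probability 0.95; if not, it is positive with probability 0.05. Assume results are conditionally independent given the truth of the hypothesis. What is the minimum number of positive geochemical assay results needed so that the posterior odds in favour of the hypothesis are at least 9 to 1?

Prior odds: 0.0003 ÷ 0.9997 = 3/9997.
Likelihood ratio of a positive = 0.95/0.05 = 19.
Target odds = 9.
Require 19ⁿ ≥ 9 ÷ (3/9997) = 29991.
19³ = 6859 falls short of 29991 but 19⁴ = 130321 reaches it, so n = 4.

4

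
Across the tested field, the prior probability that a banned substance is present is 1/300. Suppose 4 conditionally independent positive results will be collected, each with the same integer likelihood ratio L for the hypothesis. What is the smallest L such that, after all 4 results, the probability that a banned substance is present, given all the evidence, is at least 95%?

9

Prior odds = (1/300)/(299/300) = 1/299.
Target odds = 0.95/0.05 = 19.
Need L⁴ ≥ 19 ÷ (1/299) = 5681.
8⁴ = 4096 < 5681 ≤ 6561 = 9⁴, so L = 9.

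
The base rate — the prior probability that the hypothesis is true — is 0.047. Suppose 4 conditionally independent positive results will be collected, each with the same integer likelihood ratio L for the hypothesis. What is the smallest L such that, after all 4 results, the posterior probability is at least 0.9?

Prior odds = 0.047/0.953 = 47/953.
Target odds = 0.9/0.1 = 9.
Need L⁴ ≥ 9 ÷ (47/953) = 8577/47.
3⁴ = 81 < 8577/47 ≤ 256 = 4⁴, so L = 4.

4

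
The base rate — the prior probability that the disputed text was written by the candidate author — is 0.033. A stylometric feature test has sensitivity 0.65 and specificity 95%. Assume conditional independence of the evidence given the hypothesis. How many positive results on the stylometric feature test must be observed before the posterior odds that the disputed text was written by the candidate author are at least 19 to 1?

Prior odds = 0.033/0.967 = 33/967.
False-positive rate = 1 − 0.95 = 0.05; likelihood ratio of a positive = 0.65/0.05 = 13.
Target odds = 19.
Need (33/967) × 13ⁿ ≥ 19, i.e. 13ⁿ ≥ 18373/33.
13² = 169 falls short of 18373/33 but 13³ = 2197 reaches it, so n = 3.

3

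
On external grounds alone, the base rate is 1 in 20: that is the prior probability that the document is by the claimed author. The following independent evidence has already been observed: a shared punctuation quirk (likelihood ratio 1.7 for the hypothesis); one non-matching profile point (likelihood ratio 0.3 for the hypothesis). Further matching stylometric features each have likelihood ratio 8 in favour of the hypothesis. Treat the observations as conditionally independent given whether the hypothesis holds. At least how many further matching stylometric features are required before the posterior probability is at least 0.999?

Prior odds = 0.05/0.95 = 1/19.
Combined Bayes factor of the evidence already in hand = 1.7 × 0.3 = 0.51.
Odds after that evidence = (1/19) × 0.51 = 51/1900.
Target odds = 0.999/0.001 = 999.
Need 8ⁿ ≥ 999 ÷ (51/1900) = 632700/17.
8⁵ = 32768 falls short of 632700/17 but 8⁶ = 262144 reaches it, so n = 6.

6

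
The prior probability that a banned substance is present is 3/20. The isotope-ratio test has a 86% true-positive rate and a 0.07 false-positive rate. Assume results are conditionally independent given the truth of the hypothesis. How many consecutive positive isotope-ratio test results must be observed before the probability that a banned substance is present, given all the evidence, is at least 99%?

3

Prior odds = 0.15/0.85 = 3/17.
Likelihood ratio of a positive result = 0.86/0.07 = 86/7.
Target odds: 0.99 ÷ 0.01 = 99.
Need (3/17) × (86/7)ⁿ ≥ 99, i.e. (86/7)ⁿ ≥ 561.
(86/7)² = 7396/49 falls short of 561 but (86/7)³ = 636056/343 reaches it, so n = 3.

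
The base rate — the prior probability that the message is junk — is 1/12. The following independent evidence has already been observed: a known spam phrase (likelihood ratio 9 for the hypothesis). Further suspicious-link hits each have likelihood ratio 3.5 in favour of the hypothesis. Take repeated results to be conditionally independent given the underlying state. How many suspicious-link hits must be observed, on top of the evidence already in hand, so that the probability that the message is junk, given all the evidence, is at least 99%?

4

Prior odds = (1/12)/(11/12) = 1/11.
Bayes factor of the evidence already in hand = 9.
Odds after that evidence = (1/11) × 9 = 9/11.
Target odds = 0.99/0.01 = 99.
Need 3.5ⁿ ≥ 99 ÷ (9/11) = 121.
3.5³ = 42.875 falls short of 121 but 3.5⁴ = 150.0625 reaches it, so n = 4.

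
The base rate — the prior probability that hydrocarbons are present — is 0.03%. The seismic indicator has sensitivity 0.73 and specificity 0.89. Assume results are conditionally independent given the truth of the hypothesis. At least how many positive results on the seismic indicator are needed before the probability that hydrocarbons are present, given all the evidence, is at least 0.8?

Prior odds: 0.0003 ÷ 0.9997 = 3/9997.
False-positive rate = 1 − 0.89 = 0.11; likelihood ratio of a positive = 0.73/0.11 = 73/11.
Target odds: 0.8 ÷ 0.2 = 4.
Need (3/9997) × (73/11)ⁿ ≥ 4, i.e. (73/11)ⁿ ≥ 39988/3.
(73/11)⁵ ≈12872.1 falls short of 39988/3 but (73/11)⁶ ≈85424.2 reaches it, so n = 6.

6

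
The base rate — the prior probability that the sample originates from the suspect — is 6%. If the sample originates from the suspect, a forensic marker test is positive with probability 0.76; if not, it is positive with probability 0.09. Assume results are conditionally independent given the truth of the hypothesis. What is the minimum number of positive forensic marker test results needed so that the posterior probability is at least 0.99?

4

Prior odds = 0.06/0.94 = 3/47.
Likelihood ratio of a positive = 0.76/0.09 = 76/9.
Target odds: 0.99 ÷ 0.01 = 99.
Require (76/9)ⁿ ≥ 99 ÷ (3/47) = 1551.
(76/9)³ = 438976/729 falls short of 1551 but (76/9)⁴ = 33362176/6561 reaches it, so n = 4.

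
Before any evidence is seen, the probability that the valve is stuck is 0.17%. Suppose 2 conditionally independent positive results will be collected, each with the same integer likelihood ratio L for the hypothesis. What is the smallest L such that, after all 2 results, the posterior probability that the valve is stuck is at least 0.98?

170

Prior odds = 0.0017/0.9983 = 17/9983.
Target odds = 0.98/0.02 = 49.
Need L² ≥ 49 ÷ (17/9983) = 489167/17.
169² = 28561 < 489167/17 ≤ 28900 = 170², so L = 170.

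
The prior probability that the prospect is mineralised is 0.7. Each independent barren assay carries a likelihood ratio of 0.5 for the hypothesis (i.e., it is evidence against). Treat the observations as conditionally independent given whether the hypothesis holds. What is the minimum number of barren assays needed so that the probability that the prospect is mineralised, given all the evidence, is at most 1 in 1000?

Prior odds: 0.7 ÷ 0.3 = 7/3.
Likelihood ratio per barren assay = 0.5.
Target odds: 0.001 ÷ 0.999 = 1/999.
Need (7/3) × 0.5ⁿ ≤ 1/999, i.e. 0.5ⁿ ≤ 1/2331.
0.5¹¹ = 1/2048 is still above 1/2331 but 0.5¹² = 1/4096 is at or below it, so n = 12.

12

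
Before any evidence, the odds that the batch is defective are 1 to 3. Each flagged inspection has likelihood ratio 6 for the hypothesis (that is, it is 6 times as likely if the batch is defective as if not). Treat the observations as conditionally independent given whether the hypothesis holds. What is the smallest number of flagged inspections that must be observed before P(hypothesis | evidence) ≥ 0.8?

Prior odds = 1/3.
Likelihood ratio per flagged inspection = 6.
Target odds: 0.8 ÷ 0.2 = 4.
Require 6ⁿ ≥ 4 ÷ (1/3) = 12.
6¹ = 6 falls short of 12 but 6² = 36 reaches it, so n = 2.

2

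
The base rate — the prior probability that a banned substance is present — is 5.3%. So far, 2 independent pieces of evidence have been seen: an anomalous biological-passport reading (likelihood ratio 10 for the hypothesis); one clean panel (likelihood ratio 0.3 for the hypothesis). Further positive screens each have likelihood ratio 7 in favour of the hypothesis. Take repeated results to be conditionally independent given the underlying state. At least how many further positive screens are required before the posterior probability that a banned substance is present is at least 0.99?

4

Prior odds = 0.053/0.947 = 53/947.
Combined Bayes factor of the evidence already in hand = 10 × 0.3 = 3.
Odds after that evidence = (53/947) × 3 = 159/947.
Target odds = 0.99/0.01 = 99.
Need 7ⁿ ≥ 99 ÷ (159/947) = 31251/53.
7³ = 343 falls short of 31251/53 but 7⁴ = 2401 reaches it, so n = 4.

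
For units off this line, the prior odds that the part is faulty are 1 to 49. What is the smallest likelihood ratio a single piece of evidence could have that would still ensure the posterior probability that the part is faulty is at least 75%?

147

Prior odds = 1/49.
Target odds = 0.75/0.25 = 3.
Required Bayes factor = 3 ÷ (1/49) = 147.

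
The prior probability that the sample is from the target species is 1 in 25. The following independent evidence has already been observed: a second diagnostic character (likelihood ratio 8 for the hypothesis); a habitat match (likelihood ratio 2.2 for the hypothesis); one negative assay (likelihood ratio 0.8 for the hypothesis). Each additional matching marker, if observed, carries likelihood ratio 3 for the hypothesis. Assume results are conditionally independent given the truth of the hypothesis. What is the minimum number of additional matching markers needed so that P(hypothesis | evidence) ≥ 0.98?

Prior odds = 0.04/0.96 = 1/24.
Combined Bayes factor of the evidence already in hand = 8 × 2.2 × 0.8 = 14.08.
Odds after that evidence = (1/24) × 14.08 = 44/75.
Target odds = 0.98/0.02 = 49.
Need 3ⁿ ≥ 49 ÷ (44/75) = 3675/44.
3⁴ = 81 falls short of 3675/44 but 3⁵ = 243 reaches it, so n = 5.

5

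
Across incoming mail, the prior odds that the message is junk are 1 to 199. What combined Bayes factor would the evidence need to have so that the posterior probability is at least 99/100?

Prior odds = 1/199.
Target odds = 0.99/0.01 = 99.
Required Bayes factor = 99 ÷ (1/199) = 19701.

19701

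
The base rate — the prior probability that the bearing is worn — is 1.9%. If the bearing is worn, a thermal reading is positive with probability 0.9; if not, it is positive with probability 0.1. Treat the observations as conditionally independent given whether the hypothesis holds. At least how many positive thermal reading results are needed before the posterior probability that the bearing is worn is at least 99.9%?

Prior odds = 0.019/0.981 = 19/981.
Likelihood ratio of a positive = 0.9/0.1 = 9.
Target odds: 0.999 ÷ 0.001 = 999.
Require 9ⁿ ≥ 999 ÷ (19/981) = 980019/19.
9⁴ = 6561 falls short of 980019/19 but 9⁵ = 59049 reaches it, so n = 5.

5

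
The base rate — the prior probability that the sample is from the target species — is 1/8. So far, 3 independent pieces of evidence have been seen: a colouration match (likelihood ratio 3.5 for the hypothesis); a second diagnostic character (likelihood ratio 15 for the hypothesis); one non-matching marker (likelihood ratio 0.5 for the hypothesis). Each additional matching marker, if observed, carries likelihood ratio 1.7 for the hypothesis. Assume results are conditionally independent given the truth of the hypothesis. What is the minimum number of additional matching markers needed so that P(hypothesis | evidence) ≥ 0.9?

Prior odds = 0.125/0.875 = 1/7.
Combined Bayes factor of the evidence already in hand = 3.5 × 15 × 0.5 = 26.25.
Odds after that evidence = (1/7) × 26.25 = 3.75.
Target odds = 0.9/0.1 = 9.
Need 1.7ⁿ ≥ 9 ÷ 3.75 = 2.4.
1.7¹ = 1.7 falls short of 2.4 but 1.7² = 2.89 reaches it, so n = 2.

2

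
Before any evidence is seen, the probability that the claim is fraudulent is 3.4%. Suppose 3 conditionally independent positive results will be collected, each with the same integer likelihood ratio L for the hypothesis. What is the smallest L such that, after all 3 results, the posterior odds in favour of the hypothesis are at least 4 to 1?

5

Prior odds = 0.034/0.966 = 17/483.
Target odds = 4.
Need L³ ≥ 4 ÷ (17/483) = 1932/17.
4³ = 64 < 1932/17 ≤ 125 = 5³, so L = 5.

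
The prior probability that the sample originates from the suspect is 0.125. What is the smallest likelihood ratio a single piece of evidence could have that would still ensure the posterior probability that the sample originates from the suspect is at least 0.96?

168

Prior odds = 0.125/0.875 = 1/7.
Target odds = 0.96/0.04 = 24.
Required Bayes factor = 24 ÷ (1/7) = 168.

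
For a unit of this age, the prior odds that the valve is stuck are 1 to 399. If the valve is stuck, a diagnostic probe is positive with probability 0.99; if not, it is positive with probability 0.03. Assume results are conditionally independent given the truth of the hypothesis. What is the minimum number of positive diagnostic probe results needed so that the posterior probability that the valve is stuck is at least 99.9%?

4

Prior odds = 1/399.
Likelihood ratio of a positive = 0.99/0.03 = 33.
Target odds: 0.999 ÷ 0.001 = 999.
Require 33ⁿ ≥ 999 ÷ (1/399) = 398601.
33³ = 35937 falls short of 398601 but 33⁴ = 1185921 reaches it, so n = 4.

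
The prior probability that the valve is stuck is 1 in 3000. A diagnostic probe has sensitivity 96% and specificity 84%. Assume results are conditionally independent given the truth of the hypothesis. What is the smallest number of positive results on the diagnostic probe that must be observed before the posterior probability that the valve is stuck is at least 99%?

Prior odds = (1/3000)/(2999/3000) = 1/2999.
False-positive rate = 1 − 0.84 = 0.16; likelihood ratio of a positive = 0.96/0.16 = 6.
Target odds: 0.99 ÷ 0.01 = 99.
Require 6ⁿ ≥ 99 ÷ (1/2999) = 296901.
6⁷ = 279936 falls short of 296901 but 6⁸ = 1679616 reaches it, so n = 8.

8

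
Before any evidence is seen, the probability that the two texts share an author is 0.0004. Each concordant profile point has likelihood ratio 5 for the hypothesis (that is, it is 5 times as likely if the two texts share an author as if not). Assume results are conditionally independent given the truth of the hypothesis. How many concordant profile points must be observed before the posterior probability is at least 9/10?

Prior odds: 0.0004 ÷ 0.9996 = 1/2499.
Likelihood ratio per concordant profile point = 5.
Target odds: 0.9 ÷ 0.1 = 9.
Require 5ⁿ ≥ 9 ÷ (1/2499) = 22491.
5⁶ = 15625 falls short of 22491 but 5⁷ = 78125 reaches it, so n = 7.

7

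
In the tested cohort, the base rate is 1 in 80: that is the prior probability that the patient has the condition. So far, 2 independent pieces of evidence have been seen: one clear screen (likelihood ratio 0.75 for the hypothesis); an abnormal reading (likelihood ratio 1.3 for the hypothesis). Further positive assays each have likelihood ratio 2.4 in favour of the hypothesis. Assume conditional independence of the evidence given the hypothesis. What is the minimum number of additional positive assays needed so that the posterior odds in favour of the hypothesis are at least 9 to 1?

8

Prior odds = 0.0125/0.9875 = 1/79.
Combined Bayes factor of the evidence already in hand = 0.75 × 1.3 = 0.975.
Odds after that evidence = (1/79) × 0.975 = 39/3160.
Target odds = 9.
Need 2.4ⁿ ≥ 9 ÷ (39/3160) = 9480/13.
2.4⁷ = 35831808/78125 falls short of 9480/13 but 2.4⁸ = 429981696/390625 reaches it, so n = 8.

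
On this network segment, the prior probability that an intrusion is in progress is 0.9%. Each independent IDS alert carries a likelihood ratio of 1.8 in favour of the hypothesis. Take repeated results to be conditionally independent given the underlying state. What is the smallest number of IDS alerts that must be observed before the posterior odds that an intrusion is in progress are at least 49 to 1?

15

Prior odds: 0.009 ÷ 0.991 = 9/991.
Likelihood ratio per IDS alert = 1.8.
Target odds = 49.
Require 1.8ⁿ ≥ 49 ÷ (9/991) = 48559/9.
1.8¹⁴ ≈3748.13 falls short of 48559/9 but 1.8¹⁵ ≈6746.64 reaches it, so n = 15.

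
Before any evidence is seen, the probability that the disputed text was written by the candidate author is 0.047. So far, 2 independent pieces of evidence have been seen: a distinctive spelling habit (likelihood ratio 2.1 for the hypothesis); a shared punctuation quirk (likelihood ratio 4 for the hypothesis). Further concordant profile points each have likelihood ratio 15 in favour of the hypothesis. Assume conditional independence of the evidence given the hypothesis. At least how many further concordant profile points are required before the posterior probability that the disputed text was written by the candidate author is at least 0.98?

2

Prior odds = 0.047/0.953 = 47/953.
Combined Bayes factor of the evidence already in hand = 2.1 × 4 = 8.4.
Odds after that evidence = (47/953) × 8.4 = 1974/4765.
Target odds = 0.98/0.02 = 49.
Need 15ⁿ ≥ 49 ÷ (1974/4765) = 33355/282.
15¹ = 15 falls short of 33355/282 but 15² = 225 reaches it, so n = 2.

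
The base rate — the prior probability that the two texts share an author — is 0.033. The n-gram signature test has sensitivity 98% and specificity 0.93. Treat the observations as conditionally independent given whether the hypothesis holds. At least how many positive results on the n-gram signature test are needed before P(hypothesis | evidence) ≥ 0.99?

4

Prior odds: 0.033 ÷ 0.967 = 33/967.
False-positive rate = 1 − 0.93 = 0.07; likelihood ratio of a positive = 0.98/0.07 = 14.
Target odds: 0.99 ÷ 0.01 = 99.
Need (33/967) × 14ⁿ ≥ 99, i.e. 14ⁿ ≥ 2901.
14³ = 2744 falls short of 2901 but 14⁴ = 38416 reaches it, so n = 4.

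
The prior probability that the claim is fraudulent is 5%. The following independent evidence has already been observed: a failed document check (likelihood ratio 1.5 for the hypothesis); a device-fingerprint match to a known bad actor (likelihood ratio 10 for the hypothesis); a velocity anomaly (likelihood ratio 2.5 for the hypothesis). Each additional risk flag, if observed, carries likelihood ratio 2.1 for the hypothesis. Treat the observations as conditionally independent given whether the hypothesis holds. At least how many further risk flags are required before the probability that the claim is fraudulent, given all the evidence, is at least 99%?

Prior odds = 0.05/0.95 = 1/19.
Combined Bayes factor of the evidence already in hand = 1.5 × 10 × 2.5 = 37.5.
Odds after that evidence = (1/19) × 37.5 = 75/38.
Target odds = 0.99/0.01 = 99.
Need 2.1ⁿ ≥ 99 ÷ (75/38) = 50.16.
2.1⁵ = 4084101/100000 falls short of 50.16 but 2.1⁶ = 85766121/1000000 reaches it, so n = 6.

6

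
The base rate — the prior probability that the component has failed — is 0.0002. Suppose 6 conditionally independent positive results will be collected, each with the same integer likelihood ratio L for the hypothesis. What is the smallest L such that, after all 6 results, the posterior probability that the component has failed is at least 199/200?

Prior odds = 0.0002/0.9998 = 1/4999.
Target odds = 0.995/0.005 = 199.
Need L⁶ ≥ 199 ÷ (1/4999) = 994801.
9⁶ = 531441 < 994801 ≤ 1000000 = 10⁶, so L = 10.

10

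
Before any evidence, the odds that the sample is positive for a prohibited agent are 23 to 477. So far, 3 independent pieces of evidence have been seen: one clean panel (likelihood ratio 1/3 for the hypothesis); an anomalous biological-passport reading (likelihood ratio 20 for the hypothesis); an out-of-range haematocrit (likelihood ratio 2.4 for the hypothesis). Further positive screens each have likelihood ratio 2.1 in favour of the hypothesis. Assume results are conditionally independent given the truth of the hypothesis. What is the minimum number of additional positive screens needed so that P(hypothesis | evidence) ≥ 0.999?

Prior odds = 23/477.
Combined Bayes factor of the evidence already in hand = (1/3) × 20 × 2.4 = 16.
Odds after that evidence = (23/477) × 16 = 368/477.
Target odds = 0.999/0.001 = 999.
Need 2.1ⁿ ≥ 999 ÷ (368/477) = 476523/368.
2.1⁹ ≈794.28 falls short of 476523/368 but 2.1¹⁰ ≈1667.99 reaches it, so n = 10.

10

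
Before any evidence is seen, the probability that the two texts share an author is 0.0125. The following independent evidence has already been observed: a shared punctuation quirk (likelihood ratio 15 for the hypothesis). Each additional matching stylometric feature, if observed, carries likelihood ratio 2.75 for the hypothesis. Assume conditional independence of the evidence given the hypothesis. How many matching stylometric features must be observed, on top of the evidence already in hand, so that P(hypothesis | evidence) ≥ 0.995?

Prior odds = 0.0125/0.9875 = 1/79.
Bayes factor of the evidence already in hand = 15.
Odds after that evidence = (1/79) × 15 = 15/79.
Target odds = 0.995/0.005 = 199.
Need 2.75ⁿ ≥ 199 ÷ (15/79) = 15721/15.
2.75⁶ = 1771561/4096 falls short of 15721/15 but 2.75⁷ = 19487171/16384 reaches it, so n = 7.

7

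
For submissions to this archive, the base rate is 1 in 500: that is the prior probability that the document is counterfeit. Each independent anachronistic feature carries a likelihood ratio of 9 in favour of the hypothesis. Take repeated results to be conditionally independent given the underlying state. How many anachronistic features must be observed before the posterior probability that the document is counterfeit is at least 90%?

Prior odds: 0.002 ÷ 0.998 = 1/499.
Likelihood ratio per anachronistic feature = 9.
Target posterior odds = 0.9/0.1 = 9.
Require 9ⁿ ≥ 9 ÷ (1/499) = 4491.
9³ = 729 falls short of 4491 but 9⁴ = 6561 reaches it, so n = 4.

4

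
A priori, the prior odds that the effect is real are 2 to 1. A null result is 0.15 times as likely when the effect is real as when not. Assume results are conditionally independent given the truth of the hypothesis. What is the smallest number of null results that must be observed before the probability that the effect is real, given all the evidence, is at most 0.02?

Prior odds = 2.
Likelihood ratio per null result = 0.15.
Target odds: 0.02 ÷ 0.98 = 1/49.
Need 2 × 0.15ⁿ ≤ 1/49, i.e. 0.15ⁿ ≤ 1/98.
0.15² = 0.0225 is still above 1/98 but 0.15³ = 0.003375 is at or below it, so n = 3.

3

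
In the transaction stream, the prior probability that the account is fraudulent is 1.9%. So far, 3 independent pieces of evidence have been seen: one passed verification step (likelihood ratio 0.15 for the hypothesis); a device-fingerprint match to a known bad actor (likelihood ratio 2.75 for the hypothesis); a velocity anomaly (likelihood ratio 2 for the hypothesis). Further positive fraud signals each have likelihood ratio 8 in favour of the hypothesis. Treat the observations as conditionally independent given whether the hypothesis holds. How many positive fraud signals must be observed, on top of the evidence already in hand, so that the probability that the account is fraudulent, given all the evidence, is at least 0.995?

Prior odds = 0.019/0.981 = 19/981.
Combined Bayes factor of the evidence already in hand = 0.15 × 2.75 × 2 = 0.825.
Odds after that evidence = (19/981) × 0.825 = 209/13080.
Target odds = 0.995/0.005 = 199.
Need 8ⁿ ≥ 199 ÷ (209/13080) = 2602920/209.
8⁴ = 4096 falls short of 2602920/209 but 8⁵ = 32768 reaches it, so n = 5.

5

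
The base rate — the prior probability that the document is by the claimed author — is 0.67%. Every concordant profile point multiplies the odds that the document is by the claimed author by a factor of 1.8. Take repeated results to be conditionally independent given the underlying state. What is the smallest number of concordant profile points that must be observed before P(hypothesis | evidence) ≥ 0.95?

Prior odds = 0.0067/0.9933 = 67/9933.
Likelihood ratio per concordant profile point = 1.8.
Target odds: 0.95 ÷ 0.05 = 19.
Require 1.8ⁿ ≥ 19 ÷ (67/9933) = 188727/67.
1.8¹³ ≈2082.3 falls short of 188727/67 but 1.8¹⁴ ≈3748.13 reaches it, so n = 14.

14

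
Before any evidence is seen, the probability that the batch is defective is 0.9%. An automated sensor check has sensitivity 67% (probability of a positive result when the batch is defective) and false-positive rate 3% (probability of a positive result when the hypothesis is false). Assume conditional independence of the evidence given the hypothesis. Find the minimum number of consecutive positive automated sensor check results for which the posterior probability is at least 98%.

3

Prior odds: 0.009 ÷ 0.991 = 9/991.
Likelihood ratio of a positive result = 0.67/0.03 = 67/3.
Target posterior odds = 0.98/0.02 = 49.
Need (9/991) × (67/3)ⁿ ≥ 49, i.e. (67/3)ⁿ ≥ 48559/9.
(67/3)² = 4489/9 falls short of 48559/9 but (67/3)³ = 300763/27 reaches it, so n = 3.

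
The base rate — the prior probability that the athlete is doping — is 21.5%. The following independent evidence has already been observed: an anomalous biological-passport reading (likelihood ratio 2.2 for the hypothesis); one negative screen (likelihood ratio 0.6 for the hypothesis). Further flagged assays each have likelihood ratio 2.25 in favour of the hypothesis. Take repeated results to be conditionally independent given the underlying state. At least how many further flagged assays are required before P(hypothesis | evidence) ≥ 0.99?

Prior odds = 0.215/0.785 = 43/157.
Combined Bayes factor of the evidence already in hand = 2.2 × 0.6 = 1.32.
Odds after that evidence = (43/157) × 1.32 = 1419/3925.
Target odds = 0.99/0.01 = 99.
Need 2.25ⁿ ≥ 99 ÷ (1419/3925) = 11775/43.
2.25⁶ = 531441/4096 falls short of 11775/43 but 2.25⁷ = 4782969/16384 reaches it, so n = 7.

7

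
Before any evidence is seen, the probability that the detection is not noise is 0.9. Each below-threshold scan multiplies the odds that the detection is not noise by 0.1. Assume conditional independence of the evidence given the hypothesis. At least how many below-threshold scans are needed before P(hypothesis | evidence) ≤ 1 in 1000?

Prior odds: 0.9 ÷ 0.1 = 9.
Likelihood ratio per below-threshold scan = 0.1.
Target odds: 0.001 ÷ 0.999 = 1/999.
Need 9 × 0.1ⁿ ≤ 1/999, i.e. 0.1ⁿ ≤ 1/8991.
0.1³ = 0.001 is still above 1/8991 but 0.1⁴ = 0.0001 is at or below it, so n = 4.

4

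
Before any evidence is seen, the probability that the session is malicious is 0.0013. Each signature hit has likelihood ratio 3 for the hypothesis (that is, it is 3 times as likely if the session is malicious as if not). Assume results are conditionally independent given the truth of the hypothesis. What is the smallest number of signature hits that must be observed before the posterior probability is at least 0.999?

Prior odds: 0.0013 ÷ 0.9987 = 13/9987.
Likelihood ratio per signature hit = 3.
Target odds: 0.999 ÷ 0.001 = 999.
Need (13/9987) × 3ⁿ ≥ 999, i.e. 3ⁿ ≥ 9977013/13.
3¹² = 531441 falls short of 9977013/13 but 3¹³ = 1594323 reaches it, so n = 13.

13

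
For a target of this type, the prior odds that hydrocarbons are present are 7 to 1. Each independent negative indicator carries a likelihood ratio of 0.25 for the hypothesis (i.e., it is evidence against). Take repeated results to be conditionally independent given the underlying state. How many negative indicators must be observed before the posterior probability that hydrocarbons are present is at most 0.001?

Prior odds = 7.
Likelihood ratio per negative indicator = 0.25.
Target odds: 0.001 ÷ 0.999 = 1/999.
Require 0.25ⁿ ≤ 1/999 ÷ 7 = 1/6993.
0.25⁶ = 1/4096 is still above 1/6993 but 0.25⁷ = 1/16384 is at or below it, so n = 7.

7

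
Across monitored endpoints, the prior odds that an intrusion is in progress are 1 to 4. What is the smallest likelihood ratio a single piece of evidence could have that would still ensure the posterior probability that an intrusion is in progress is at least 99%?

Prior odds = 0.25.
Target odds = 0.99/0.01 = 99.
Required Bayes factor = 99 ÷ 0.25 = 396.

396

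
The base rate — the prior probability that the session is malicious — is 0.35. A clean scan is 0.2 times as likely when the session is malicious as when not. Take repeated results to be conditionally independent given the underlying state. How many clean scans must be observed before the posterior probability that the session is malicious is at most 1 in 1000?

4

Prior odds: 0.35 ÷ 0.65 = 7/13.
Likelihood ratio per clean scan = 0.2.
Target odds: 0.001 ÷ 0.999 = 1/999.
Require 0.2ⁿ ≤ 1/999 ÷ (7/13) = 13/6993.
0.2³ = 0.008 is still above 13/6993 but 0.2⁴ = 0.0016 is at or below it, so n = 4.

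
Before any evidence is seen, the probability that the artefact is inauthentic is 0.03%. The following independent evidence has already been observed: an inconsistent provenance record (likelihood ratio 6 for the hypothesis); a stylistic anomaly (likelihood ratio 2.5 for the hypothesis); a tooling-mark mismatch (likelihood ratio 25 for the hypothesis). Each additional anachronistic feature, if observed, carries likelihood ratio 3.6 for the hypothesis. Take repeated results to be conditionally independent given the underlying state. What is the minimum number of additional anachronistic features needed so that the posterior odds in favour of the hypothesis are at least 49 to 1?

5

Prior odds = 0.0003/0.9997 = 3/9997.
Combined Bayes factor of the evidence already in hand = 6 × 2.5 × 25 = 375.
Odds after that evidence = (3/9997) × 375 = 1125/9997.
Target odds = 49.
Need 3.6ⁿ ≥ 49 ÷ (1125/9997) = 489853/1125.
3.6⁴ = 167.9616 falls short of 489853/1125 but 3.6⁵ = 604.66176 reaches it, so n = 5.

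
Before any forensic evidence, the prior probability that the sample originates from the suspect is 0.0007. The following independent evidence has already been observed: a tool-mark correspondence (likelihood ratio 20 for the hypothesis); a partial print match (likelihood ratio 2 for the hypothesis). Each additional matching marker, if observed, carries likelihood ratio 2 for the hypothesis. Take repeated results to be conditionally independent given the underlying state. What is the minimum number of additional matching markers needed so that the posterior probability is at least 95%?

Prior odds = 0.0007/0.9993 = 7/9993.
Combined Bayes factor of the evidence already in hand = 20 × 2 = 40.
Odds after that evidence = (7/9993) × 40 = 280/9993.
Target odds = 0.95/0.05 = 19.
Need 2ⁿ ≥ 19 ÷ (280/9993) = 189867/280.
2⁹ = 512 falls short of 189867/280 but 2¹⁰ = 1024 reaches it, so n = 10.

10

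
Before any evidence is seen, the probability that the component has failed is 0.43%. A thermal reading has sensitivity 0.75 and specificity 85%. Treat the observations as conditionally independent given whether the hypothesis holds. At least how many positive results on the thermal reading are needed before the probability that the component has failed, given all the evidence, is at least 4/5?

5

Prior odds = 0.0043/0.9957 = 43/9957.
False-positive rate = 1 − 0.85 = 0.15; likelihood ratio of a positive = 0.75/0.15 = 5.
Target posterior odds = 0.8/0.2 = 4.
Require 5ⁿ ≥ 4 ÷ (43/9957) = 39828/43.
5⁴ = 625 falls short of 39828/43 but 5⁵ = 3125 reaches it, so n = 5.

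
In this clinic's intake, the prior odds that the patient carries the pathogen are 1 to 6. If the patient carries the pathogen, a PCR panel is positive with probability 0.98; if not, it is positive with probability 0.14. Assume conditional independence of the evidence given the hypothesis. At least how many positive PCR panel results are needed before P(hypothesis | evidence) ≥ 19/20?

3

Prior odds = 1/6.
Likelihood ratio of a positive = 0.98/0.14 = 7.
Target posterior odds = 0.95/0.05 = 19.
Need (1/6) × 7ⁿ ≥ 19, i.e. 7ⁿ ≥ 114.
7² = 49 falls short of 114 but 7³ = 343 reaches it, so n = 3.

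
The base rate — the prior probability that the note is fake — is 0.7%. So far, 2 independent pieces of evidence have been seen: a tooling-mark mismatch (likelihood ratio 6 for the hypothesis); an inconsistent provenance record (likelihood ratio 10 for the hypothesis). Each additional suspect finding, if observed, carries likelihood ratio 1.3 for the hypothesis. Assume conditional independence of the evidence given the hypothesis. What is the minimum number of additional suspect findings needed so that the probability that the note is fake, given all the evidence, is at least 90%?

Prior odds = 0.007/0.993 = 7/993.
Combined Bayes factor of the evidence already in hand = 6 × 10 = 60.
Odds after that evidence = (7/993) × 60 = 140/331.
Target odds = 0.9/0.1 = 9.
Need 1.3ⁿ ≥ 9 ÷ (140/331) = 2979/140.
1.3¹¹ ≈17.9216 falls short of 2979/140 but 1.3¹² ≈23.2981 reaches it, so n = 12.

12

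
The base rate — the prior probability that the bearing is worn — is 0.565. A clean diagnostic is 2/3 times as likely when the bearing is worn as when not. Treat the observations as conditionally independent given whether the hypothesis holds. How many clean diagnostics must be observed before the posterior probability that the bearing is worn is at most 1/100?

12

Prior odds = 0.565/0.435 = 113/87.
Likelihood ratio per clean diagnostic = 2/3.
Target posterior odds = 0.01/0.99 = 1/99.
Need (113/87) × (2/3)ⁿ ≤ 1/99, i.e. (2/3)ⁿ ≤ 29/3729.
(2/3)¹¹ = 2048/177147 is still above 29/3729 but (2/3)¹² = 4096/531441 is at or below it, so n = 12.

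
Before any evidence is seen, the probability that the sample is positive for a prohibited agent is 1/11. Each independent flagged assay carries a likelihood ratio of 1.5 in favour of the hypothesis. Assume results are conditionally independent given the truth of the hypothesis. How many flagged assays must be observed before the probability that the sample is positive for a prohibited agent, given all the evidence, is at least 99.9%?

23

Prior odds: (1/11) ÷ (10/11) = 0.1.
Likelihood ratio per flagged assay = 1.5.
Target odds: 0.999 ÷ 0.001 = 999.
Need 0.1 × 1.5ⁿ ≥ 999, i.e. 1.5ⁿ ≥ 9990.
1.5²² ≈7481.83 falls short of 9990 but 1.5²³ ≈11222.7 reaches it, so n = 23.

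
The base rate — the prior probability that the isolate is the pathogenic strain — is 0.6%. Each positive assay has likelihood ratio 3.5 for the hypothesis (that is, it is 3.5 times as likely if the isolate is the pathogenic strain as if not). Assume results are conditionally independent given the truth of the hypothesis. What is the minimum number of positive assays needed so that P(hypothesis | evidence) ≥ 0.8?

Prior odds: 0.006 ÷ 0.994 = 3/497.
Likelihood ratio per positive assay = 3.5.
Target posterior odds = 0.8/0.2 = 4.
Require 3.5ⁿ ≥ 4 ÷ (3/497) = 1988/3.
3.5⁵ = 525.21875 falls short of 1988/3 but 3.5⁶ = 1838.265625 reaches it, so n = 6.

6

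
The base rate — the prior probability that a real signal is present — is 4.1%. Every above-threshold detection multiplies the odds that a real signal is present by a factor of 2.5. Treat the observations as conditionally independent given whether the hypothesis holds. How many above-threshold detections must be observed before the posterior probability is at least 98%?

8

Prior odds: 0.041 ÷ 0.959 = 41/959.
Likelihood ratio per above-threshold detection = 2.5.
Target posterior odds = 0.98/0.02 = 49.
Need (41/959) × 2.5ⁿ ≥ 49, i.e. 2.5ⁿ ≥ 46991/41.
2.5⁷ = 610.3515625 falls short of 46991/41 but 2.5⁸ = 390625/256 reaches it, so n = 8.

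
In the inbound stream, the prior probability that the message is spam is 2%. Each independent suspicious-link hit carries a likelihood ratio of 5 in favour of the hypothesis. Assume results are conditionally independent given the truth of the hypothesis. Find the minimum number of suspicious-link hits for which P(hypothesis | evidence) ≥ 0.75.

Prior odds = 0.02/0.98 = 1/49.
Likelihood ratio per suspicious-link hit = 5.
Target odds: 0.75 ÷ 0.25 = 3.
Need (1/49) × 5ⁿ ≥ 3, i.e. 5ⁿ ≥ 147.
5³ = 125 falls short of 147 but 5⁴ = 625 reaches it, so n = 4.

4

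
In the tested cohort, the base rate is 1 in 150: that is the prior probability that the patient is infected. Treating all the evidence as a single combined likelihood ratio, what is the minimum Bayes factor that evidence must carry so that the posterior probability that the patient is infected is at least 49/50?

Prior odds = (1/150)/(149/150) = 1/149.
Target odds = 0.98/0.02 = 49.
Required Bayes factor = 49 ÷ (1/149) = 7301.

7301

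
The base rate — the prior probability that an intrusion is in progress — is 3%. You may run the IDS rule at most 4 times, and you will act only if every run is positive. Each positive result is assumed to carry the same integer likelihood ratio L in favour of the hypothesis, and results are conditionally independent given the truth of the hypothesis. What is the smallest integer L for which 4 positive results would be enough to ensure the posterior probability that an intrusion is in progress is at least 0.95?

5

Prior odds = 0.03/0.97 = 3/97.
Target odds = 0.95/0.05 = 19.
Need L⁴ ≥ 19 ÷ (3/97) = 1843/3.
4⁴ = 256 < 1843/3 ≤ 625 = 5⁴, so L = 5.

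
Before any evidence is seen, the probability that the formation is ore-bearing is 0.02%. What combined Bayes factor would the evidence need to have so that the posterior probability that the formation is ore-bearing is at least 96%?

119976

Prior odds = 0.0002/0.9998 = 1/4999.
Target odds = 0.96/0.04 = 24.
Required Bayes factor = 24 ÷ (1/4999) = 119976.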